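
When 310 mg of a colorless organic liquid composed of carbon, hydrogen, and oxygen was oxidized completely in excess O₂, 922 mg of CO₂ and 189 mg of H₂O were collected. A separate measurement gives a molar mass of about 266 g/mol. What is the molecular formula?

mol C = 0.922 g CO₂ ÷ 44.009 g/mol = 0.02095 mol
mol H = 2 × 0.189 g H₂O ÷ 18.015 g/mol = 0.02098 mol
mass O = 0.310 − (0.2516 + 0.02115) = 0.03722 g → mol O = 0.03722 ÷ 15.999 = 0.002326 mol
Divide by the smallest (0.002326 mol): C 9.006, H 9.020, O 1.000
Empirical formula: C9H9O
Empirical-formula mass = 133.17 g/mol; 266 ÷ 133.17 ≈ 2, so the molecular formula is C18H18O2.

C18H18O2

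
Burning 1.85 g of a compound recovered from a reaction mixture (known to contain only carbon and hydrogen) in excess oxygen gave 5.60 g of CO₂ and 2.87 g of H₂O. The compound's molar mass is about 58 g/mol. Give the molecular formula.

mol C = 5.60 g CO₂ ÷ 44.009 g/mol = 0.1272 mol
mol H = 2 × 2.87 g H₂O ÷ 18.015 g/mol = 0.3186 mol
Divide by the smallest (0.1272 mol): C 1.000, H 2.504
Multiplying each by 2 gives whole numbers: C 2.00, H 5.01
Empirical formula: C2H5
Empirical-formula mass = 29.06 g/mol; 58 ÷ 29.06 ≈ 2, so the molecular formula is C4H10.

C4H10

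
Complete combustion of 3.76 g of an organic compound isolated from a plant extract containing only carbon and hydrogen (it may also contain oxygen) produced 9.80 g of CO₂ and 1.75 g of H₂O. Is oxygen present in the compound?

yes

mol C = 9.80 g CO₂ ÷ 44.009 g/mol = 0.2227 mol
mol H = 2 × 1.75 g H₂O ÷ 18.015 g/mol = 0.1943 mol
C and H account for only 2.870 g of the 3.76 g sample; the remaining 0.8895 g must be oxygen.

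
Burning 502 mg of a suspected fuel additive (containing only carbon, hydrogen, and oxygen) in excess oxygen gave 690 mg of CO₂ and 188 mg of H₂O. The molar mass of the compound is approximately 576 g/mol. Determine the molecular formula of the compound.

mol C = 0.690 g CO₂ ÷ 44.009 g/mol = 0.01568 mol
mol H = 2 × 0.188 g H₂O ÷ 18.015 g/mol = 0.02087 mol
mass O = 0.502 − (0.1883 + 0.02104) = 0.2926 g → mol O = 0.2926 ÷ 15.999 = 0.01829 mol
Divide by the smallest (0.01568 mol): C 1.000, H 1.331, O 1.167
Multiplying each by 6 gives whole numbers: C 6.00, H 7.99, O 7.00
Empirical formula: C6H8O7
Empirical-formula mass = 192.12 g/mol; 576 ÷ 192.12 ≈ 3, so the molecular formula is C18H24O21.

C18H24O21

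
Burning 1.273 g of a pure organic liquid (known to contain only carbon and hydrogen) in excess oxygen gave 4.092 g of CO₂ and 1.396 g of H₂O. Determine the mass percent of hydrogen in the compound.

12.27%

mol C = 4.092 g CO₂ ÷ 44.009 g/mol = 0.092981 mol
mol H = 2 × 1.396 g H₂O ÷ 18.015 g/mol = 0.15498 mol
mass % H = 0.15622 g ÷ 1.273 g × 100%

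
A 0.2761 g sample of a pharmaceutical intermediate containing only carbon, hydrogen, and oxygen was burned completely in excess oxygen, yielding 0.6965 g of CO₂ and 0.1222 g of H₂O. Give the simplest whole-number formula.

mol C = 0.6965 g CO₂ ÷ 44.009 g/mol = 0.015826 mol
mol H = 2 × 0.1222 g H₂O ÷ 18.015 g/mol = 0.013566 mol
mass O = 0.2761 − (0.19009 + 0.013675) = 0.072335 g → mol O = 0.072335 ÷ 15.999 = 0.0045212 mol
Divide by the smallest (0.0045212 mol): C 3.500, H 3.001, O 1.000
Multiplying each by 2 gives whole numbers: C 7.00, H 6.00, O 2.00

C7H6O2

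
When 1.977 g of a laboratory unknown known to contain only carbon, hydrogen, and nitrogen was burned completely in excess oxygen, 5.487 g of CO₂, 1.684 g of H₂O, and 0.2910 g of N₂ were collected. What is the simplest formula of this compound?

C6H9N

mol C = 5.487 g CO₂ ÷ 44.009 g/mol = 0.12468 mol
mol H = 2 × 1.684 g H₂O ÷ 18.015 g/mol = 0.18696 mol
mol N = 2 × 0.2910 g N₂ ÷ 28.014 g/mol = 0.020775 mol
Divide by the smallest (0.020775 mol): C 6.001, H 8.999, N 1.000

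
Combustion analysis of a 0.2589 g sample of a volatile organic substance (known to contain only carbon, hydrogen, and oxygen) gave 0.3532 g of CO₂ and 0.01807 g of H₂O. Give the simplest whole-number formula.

mol C = 0.3532 g CO₂ ÷ 44.009 g/mol = 0.0080256 mol
mol H = 2 × 0.01807 g H₂O ÷ 18.015 g/mol = 0.0020061 mol
mass O = 0.2589 − (0.096396 + 0.0020222) = 0.16048 g → mol O = 0.16048 ÷ 15.999 = 0.010031 mol
Divide by the smallest (0.0020061 mol): C 4.001, H 1.000, O 5.000

C4HO5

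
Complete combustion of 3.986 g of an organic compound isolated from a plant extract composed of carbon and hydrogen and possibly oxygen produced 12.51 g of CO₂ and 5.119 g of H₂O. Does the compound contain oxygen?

mol C = 12.51 g CO₂ ÷ 44.009 g/mol = 0.28426 mol
mol H = 2 × 5.119 g H₂O ÷ 18.015 g/mol = 0.56830 mol
C and H together account for 3.9871 g — essentially the entire 3.986 g sample — so the compound contains no oxygen.

no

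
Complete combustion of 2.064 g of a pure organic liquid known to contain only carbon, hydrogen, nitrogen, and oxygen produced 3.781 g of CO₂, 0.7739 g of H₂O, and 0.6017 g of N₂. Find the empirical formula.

C4H4N2O

mol C = 3.781 g CO₂ ÷ 44.009 g/mol = 0.085914 mol
mol H = 2 × 0.7739 g H₂O ÷ 18.015 g/mol = 0.085917 mol
mol N = 2 × 0.6017 g N₂ ÷ 28.014 g/mol = 0.042957 mol
mass O = 2.064 − (1.0319 + 0.086605 + 0.60170) = 0.34378 g → mol O = 0.34378 ÷ 15.999 = 0.021488 mol
Divide by the smallest (0.021488 mol): C 3.998, H 3.998, N 1.999, O 1.000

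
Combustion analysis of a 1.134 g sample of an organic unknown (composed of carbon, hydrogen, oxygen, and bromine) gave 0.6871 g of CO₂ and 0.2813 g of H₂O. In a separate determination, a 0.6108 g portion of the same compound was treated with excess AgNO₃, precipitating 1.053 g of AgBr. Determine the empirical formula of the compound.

mol C = 0.6871 g CO₂ ÷ 44.009 g/mol = 0.015613 mol
mol H = 2 × 0.2813 g H₂O ÷ 18.015 g/mol = 0.031230 mol
From the AgBr data: mol Br per gram of compound = (1.053 ÷ 187.772) ÷ 0.6108 = 0.0091812 mol/g, so in the 1.134 g combustion sample mol Br = 0.010411 mol
mass O = 1.134 − (0.18752 + 0.031479 + 0.83192) = 0.083079 g → mol O = 0.083079 ÷ 15.999 = 0.0051928 mol
Divide by the smallest (0.0051928 mol): C 3.007, H 6.014, Br 2.005, O 1.000

C3H6Br2O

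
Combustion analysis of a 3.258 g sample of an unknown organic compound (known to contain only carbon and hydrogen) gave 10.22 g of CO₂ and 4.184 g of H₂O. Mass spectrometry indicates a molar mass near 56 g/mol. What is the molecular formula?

C4H8

mol C = 10.22 g CO₂ ÷ 44.009 g/mol = 0.23223 mol
mol H = 2 × 4.184 g H₂O ÷ 18.015 g/mol = 0.46450 mol
Divide by the smallest (0.23223 mol): C 1.000, H 2.000
Empirical formula: CH2
Empirical-formula mass = 14.03 g/mol; 56 ÷ 14.03 ≈ 4, so the molecular formula is C4H8.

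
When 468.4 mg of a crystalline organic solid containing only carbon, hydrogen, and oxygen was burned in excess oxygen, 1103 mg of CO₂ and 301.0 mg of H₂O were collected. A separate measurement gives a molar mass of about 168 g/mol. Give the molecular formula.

C9H12O3

mol C = 1.103 g CO₂ ÷ 44.009 g/mol = 0.025063 mol
mol H = 2 × 0.3010 g H₂O ÷ 18.015 g/mol = 0.033417 mol
mass O = 0.4684 − (0.30103 + 0.033684) = 0.13368 g → mol O = 0.13368 ÷ 15.999 = 0.0083558 mol
Divide by the smallest (0.0083558 mol): C 2.999, H 3.999, O 1.000
Empirical formula: C3H4O
Empirical-formula mass = 56.06 g/mol; 168 ÷ 56.06 ≈ 3, so the molecular formula is C9H12O3.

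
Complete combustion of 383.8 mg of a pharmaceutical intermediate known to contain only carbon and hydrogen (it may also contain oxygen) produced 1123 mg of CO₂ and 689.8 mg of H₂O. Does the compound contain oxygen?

no

mol C = 1.123 g CO₂ ÷ 44.009 g/mol = 0.025518 mol
mol H = 2 × 0.6898 g H₂O ÷ 18.015 g/mol = 0.076581 mol
C and H together account for 0.38368 g — essentially the entire 0.3838 g sample — so the compound contains no oxygen.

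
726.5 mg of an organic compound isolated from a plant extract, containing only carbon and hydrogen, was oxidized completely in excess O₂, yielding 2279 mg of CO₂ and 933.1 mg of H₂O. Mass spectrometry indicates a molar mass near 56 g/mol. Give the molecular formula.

mol C = 2.279 g CO₂ ÷ 44.009 g/mol = 0.051785 mol
mol H = 2 × 0.9331 g H₂O ÷ 18.015 g/mol = 0.10359 mol
Divide by the smallest (0.051785 mol): C 1.000, H 2.000
Empirical formula: CH2
Empirical-formula mass = 14.03 g/mol; 56 ÷ 14.03 ≈ 4, so the molecular formula is C4H8.

C4H8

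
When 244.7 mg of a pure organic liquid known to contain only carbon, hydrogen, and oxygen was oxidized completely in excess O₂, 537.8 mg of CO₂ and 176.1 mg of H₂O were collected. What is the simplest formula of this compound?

mol C = 0.5378 g CO₂ ÷ 44.009 g/mol = 0.012220 mol
mol H = 2 × 0.1761 g H₂O ÷ 18.015 g/mol = 0.019550 mol
mass O = 0.2447 − (0.14678 + 0.019707) = 0.078216 g → mol O = 0.078216 ÷ 15.999 = 0.0048888 mol
Divide by the smallest (0.0048888 mol): C 2.500, H 3.999, O 1.000
Multiplying each by 2 gives whole numbers: C 5.00, H 8.00, O 2.00

C5H8O2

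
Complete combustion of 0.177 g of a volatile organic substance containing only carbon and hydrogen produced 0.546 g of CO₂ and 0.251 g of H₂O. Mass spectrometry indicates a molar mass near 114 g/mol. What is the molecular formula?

C8H18

mol C = 0.546 g CO₂ ÷ 44.009 g/mol = 0.01241 mol
mol H = 2 × 0.251 g H₂O ÷ 18.015 g/mol = 0.02787 mol
Divide by the smallest (0.01241 mol): C 1.000, H 2.246
Multiplying each by 4 gives whole numbers: C 4.00, H 8.98
Empirical formula: C4H9
Empirical-formula mass = 57.12 g/mol; 114 ÷ 57.12 ≈ 2, so the molecular formula is C8H18.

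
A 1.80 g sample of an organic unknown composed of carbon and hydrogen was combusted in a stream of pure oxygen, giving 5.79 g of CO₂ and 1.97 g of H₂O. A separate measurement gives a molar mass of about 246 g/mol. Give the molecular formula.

mol C = 5.79 g CO₂ ÷ 44.009 g/mol = 0.1316 mol
mol H = 2 × 1.97 g H₂O ÷ 18.015 g/mol = 0.2187 mol
Divide by the smallest (0.1316 mol): C 1.000, H 1.662
Multiplying each by 3 gives whole numbers: C 3.00, H 4.99
Empirical formula: C3H5
Empirical-formula mass = 41.07 g/mol; 246 ÷ 41.07 ≈ 6, so the molecular formula is C18H30.

C18H30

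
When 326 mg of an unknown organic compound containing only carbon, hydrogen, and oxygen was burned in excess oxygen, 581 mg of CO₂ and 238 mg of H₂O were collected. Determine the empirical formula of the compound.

C3H6O2

mol C = 0.581 g CO₂ ÷ 44.009 g/mol = 0.01320 mol
mol H = 2 × 0.238 g H₂O ÷ 18.015 g/mol = 0.02642 mol
mass O = 0.326 − (0.1586 + 0.02663) = 0.1408 g → mol O = 0.1408 ÷ 15.999 = 0.008800 mol
Divide by the smallest (0.008800 mol): C 1.500, H 3.002, O 1.000
Multiplying each by 2 gives whole numbers: C 3.00, H 6.00, O 2.00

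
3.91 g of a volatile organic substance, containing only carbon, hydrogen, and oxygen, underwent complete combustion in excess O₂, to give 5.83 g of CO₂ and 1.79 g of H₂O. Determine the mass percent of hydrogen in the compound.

mol C = 5.83 g CO₂ ÷ 44.009 g/mol = 0.1325 mol
mol H = 2 × 1.79 g H₂O ÷ 18.015 g/mol = 0.1987 mol
mass O = 3.91 − (1.591 + 0.2003) = 2.119 g → mol O = 2.119 ÷ 15.999 = 0.1324 mol
mass % H = 0.2003 g ÷ 3.91 g × 100%

5.1%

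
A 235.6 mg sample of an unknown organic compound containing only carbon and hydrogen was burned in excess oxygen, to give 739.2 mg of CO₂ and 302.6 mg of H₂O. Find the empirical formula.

mol C = 0.7392 g CO₂ ÷ 44.009 g/mol = 0.016797 mol
mol H = 2 × 0.3026 g H₂O ÷ 18.015 g/mol = 0.033594 mol
Divide by the smallest (0.016797 mol): C 1.000, H 2.000

CH2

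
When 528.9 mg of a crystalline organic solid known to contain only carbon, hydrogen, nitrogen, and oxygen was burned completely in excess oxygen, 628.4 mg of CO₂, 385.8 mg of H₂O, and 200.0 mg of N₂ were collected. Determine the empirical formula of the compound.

mol C = 0.6284 g CO₂ ÷ 44.009 g/mol = 0.014279 mol
mol H = 2 × 0.3858 g H₂O ÷ 18.015 g/mol = 0.042831 mol
mol N = 2 × 0.2000 g N₂ ÷ 28.014 g/mol = 0.014279 mol
mass O = 0.5289 − (0.17150 + 0.043174 + 0.20000) = 0.11422 g → mol O = 0.11422 ÷ 15.999 = 0.0071394 mol
Divide by the smallest (0.0071394 mol): C 2.000, H 5.999, N 2.000, O 1.000

C2H6N2O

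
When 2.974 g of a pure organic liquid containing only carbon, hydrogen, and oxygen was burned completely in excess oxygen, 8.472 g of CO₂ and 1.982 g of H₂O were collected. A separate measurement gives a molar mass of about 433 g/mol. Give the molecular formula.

mol C = 8.472 g CO₂ ÷ 44.009 g/mol = 0.19251 mol
mol H = 2 × 1.982 g H₂O ÷ 18.015 g/mol = 0.22004 mol
mass O = 2.974 − (2.3122 + 0.22180) = 0.44001 g → mol O = 0.44001 ÷ 15.999 = 0.027502 mol
Divide by the smallest (0.027502 mol): C 7.000, H 8.001, O 1.000
Empirical formula: C7H8O
Empirical-formula mass = 108.14 g/mol; 433 ÷ 108.14 ≈ 4, so the molecular formula is C28H32O4.

C28H32O4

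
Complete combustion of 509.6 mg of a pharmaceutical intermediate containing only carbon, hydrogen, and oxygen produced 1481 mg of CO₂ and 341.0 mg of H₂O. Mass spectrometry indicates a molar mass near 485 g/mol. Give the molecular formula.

mol C = 1.481 g CO₂ ÷ 44.009 g/mol = 0.033652 mol
mol H = 2 × 0.3410 g H₂O ÷ 18.015 g/mol = 0.037857 mol
mass O = 0.5096 − (0.40420 + 0.038160) = 0.067243 g → mol O = 0.067243 ÷ 15.999 = 0.0042030 mol
Divide by the smallest (0.0042030 mol): C 8.007, H 9.007, O 1.000
Empirical formula: C8H9O
Empirical-formula mass = 121.16 g/mol; 485 ÷ 121.16 ≈ 4, so the molecular formula is C32H36O4.

C32H36O4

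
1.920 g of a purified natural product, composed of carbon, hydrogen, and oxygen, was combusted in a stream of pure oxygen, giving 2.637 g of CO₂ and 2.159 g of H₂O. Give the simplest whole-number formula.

mol C = 2.637 g CO₂ ÷ 44.009 g/mol = 0.059920 mol
mol H = 2 × 2.159 g H₂O ÷ 18.015 g/mol = 0.23969 mol
mass O = 1.920 − (0.71969 + 0.24161) = 0.95870 g → mol O = 0.95870 ÷ 15.999 = 0.059922 mol
Divide by the smallest (0.059920 mol): C 1.000, H 4.000, O 1.000

CH4O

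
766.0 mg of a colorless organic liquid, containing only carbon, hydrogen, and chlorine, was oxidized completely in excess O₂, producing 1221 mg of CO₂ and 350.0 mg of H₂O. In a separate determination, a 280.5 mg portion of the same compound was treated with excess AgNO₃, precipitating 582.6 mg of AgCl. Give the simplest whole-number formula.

mol C = 1.221 g CO₂ ÷ 44.009 g/mol = 0.027744 mol
mol H = 2 × 0.3500 g H₂O ÷ 18.015 g/mol = 0.038857 mol
From the AgCl data: mol Cl per gram of compound = (0.5826 ÷ 143.318) ÷ 0.2805 = 0.014492 mol/g, so in the 0.7660 g combustion sample mol Cl = 0.011101 mol
Divide by the smallest (0.011101 mol): C 2.499, H 3.500, Cl 1.000
Multiplying each by 2 gives whole numbers: C 5.00, H 7.00, Cl 2.00

C5H7Cl2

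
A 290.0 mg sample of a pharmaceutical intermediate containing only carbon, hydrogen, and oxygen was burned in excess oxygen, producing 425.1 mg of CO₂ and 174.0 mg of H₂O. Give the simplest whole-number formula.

CH2O

mol C = 0.4251 g CO₂ ÷ 44.009 g/mol = 0.0096594 mol
mol H = 2 × 0.1740 g H₂O ÷ 18.015 g/mol = 0.019317 mol
mass O = 0.2900 − (0.11602 + 0.019472) = 0.15451 g → mol O = 0.15451 ÷ 15.999 = 0.0096574 mol
Divide by the smallest (0.0096574 mol): C 1.000, H 2.000, O 1.000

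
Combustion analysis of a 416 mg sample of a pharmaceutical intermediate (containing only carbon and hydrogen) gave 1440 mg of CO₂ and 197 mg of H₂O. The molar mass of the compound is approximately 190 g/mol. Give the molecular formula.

mol C = 1.44 g CO₂ ÷ 44.009 g/mol = 0.03272 mol
mol H = 2 × 0.197 g H₂O ÷ 18.015 g/mol = 0.02187 mol
Divide by the smallest (0.02187 mol): C 1.496, H 1.000
Multiplying each by 2 gives whole numbers: C 2.99, H 2.00
Empirical formula: C3H2
Empirical-formula mass = 38.05 g/mol; 190 ÷ 38.05 ≈ 5, so the molecular formula is C15H10.

C15H10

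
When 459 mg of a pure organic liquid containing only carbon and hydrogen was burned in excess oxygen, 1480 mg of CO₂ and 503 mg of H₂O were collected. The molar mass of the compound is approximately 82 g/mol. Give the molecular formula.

C6H10

mol C = 1.48 g CO₂ ÷ 44.009 g/mol = 0.03363 mol
mol H = 2 × 0.503 g H₂O ÷ 18.015 g/mol = 0.05584 mol
Divide by the smallest (0.03363 mol): C 1.000, H 1.661
Multiplying each by 3 gives whole numbers: C 3.00, H 4.98
Empirical formula: C3H5
Empirical-formula mass = 41.07 g/mol; 82 ÷ 41.07 ≈ 2, so the molecular formula is C6H10.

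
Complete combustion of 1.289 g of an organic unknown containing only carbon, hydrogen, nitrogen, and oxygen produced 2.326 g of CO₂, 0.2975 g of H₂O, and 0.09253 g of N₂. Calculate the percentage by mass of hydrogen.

mol C = 2.326 g CO₂ ÷ 44.009 g/mol = 0.052853 mol
mol H = 2 × 0.2975 g H₂O ÷ 18.015 g/mol = 0.033028 mol
mol N = 2 × 0.09253 g N₂ ÷ 28.014 g/mol = 0.0066060 mol
mass O = 1.289 − (0.63482 + 0.033292 + 0.092530) = 0.52836 g → mol O = 0.52836 ÷ 15.999 = 0.033025 mol
mass % H = 0.033292 g ÷ 1.289 g × 100%

2.58%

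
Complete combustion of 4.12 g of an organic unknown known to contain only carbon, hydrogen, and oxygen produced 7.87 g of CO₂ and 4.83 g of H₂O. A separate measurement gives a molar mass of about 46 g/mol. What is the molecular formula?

mol C = 7.87 g CO₂ ÷ 44.009 g/mol = 0.1788 mol
mol H = 2 × 4.83 g H₂O ÷ 18.015 g/mol = 0.5362 mol
mass O = 4.12 − (2.148 + 0.5405) = 1.432 g → mol O = 1.432 ÷ 15.999 = 0.08948 mol
Divide by the smallest (0.08948 mol): C 1.999, H 5.993, O 1.000
Empirical formula: C2H6O
Empirical-formula mass = 46.07 g/mol; 46 ÷ 46.07 ≈ 1, so the molecular formula is C2H6O.

C2H6O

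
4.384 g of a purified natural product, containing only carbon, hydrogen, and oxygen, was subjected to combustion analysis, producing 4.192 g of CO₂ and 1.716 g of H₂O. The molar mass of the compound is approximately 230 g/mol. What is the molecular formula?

mol C = 4.192 g CO₂ ÷ 44.009 g/mol = 0.095253 mol
mol H = 2 × 1.716 g H₂O ÷ 18.015 g/mol = 0.19051 mol
mass O = 4.384 − (1.1441 + 0.19203) = 3.0479 g → mol O = 3.0479 ÷ 15.999 = 0.19050 mol
Divide by the smallest (0.095253 mol): C 1.000, H 2.000, O 2.000
Empirical formula: CH2O2
Empirical-formula mass = 46.02 g/mol; 230 ÷ 46.02 ≈ 5, so the molecular formula is C5H10O10.

C5H10O10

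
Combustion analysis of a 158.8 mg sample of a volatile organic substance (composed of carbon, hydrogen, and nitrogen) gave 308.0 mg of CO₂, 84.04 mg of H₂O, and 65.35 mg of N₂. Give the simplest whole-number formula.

mol C = 0.3080 g CO₂ ÷ 44.009 g/mol = 0.0069986 mol
mol H = 2 × 0.08404 g H₂O ÷ 18.015 g/mol = 0.0093300 mol
mol N = 2 × 0.06535 g N₂ ÷ 28.014 g/mol = 0.0046655 mol
Divide by the smallest (0.0046655 mol): C 1.500, H 2.000, N 1.000
Multiplying each by 2 gives whole numbers: C 3.00, H 4.00, N 2.00

C3H4N2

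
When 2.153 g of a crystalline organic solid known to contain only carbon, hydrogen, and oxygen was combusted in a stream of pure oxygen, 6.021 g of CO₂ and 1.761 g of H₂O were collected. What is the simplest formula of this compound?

mol C = 6.021 g CO₂ ÷ 44.009 g/mol = 0.13681 mol
mol H = 2 × 1.761 g H₂O ÷ 18.015 g/mol = 0.19550 mol
mass O = 2.153 − (1.6433 + 0.19707) = 0.31267 g → mol O = 0.31267 ÷ 15.999 = 0.019543 mol
Divide by the smallest (0.019543 mol): C 7.001, H 10.004, O 1.000

C7H10O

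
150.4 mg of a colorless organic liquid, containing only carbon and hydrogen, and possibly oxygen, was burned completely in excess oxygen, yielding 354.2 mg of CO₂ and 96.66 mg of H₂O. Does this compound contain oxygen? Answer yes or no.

mol C = 0.3542 g CO₂ ÷ 44.009 g/mol = 0.0080484 mol
mol H = 2 × 0.09666 g H₂O ÷ 18.015 g/mol = 0.010731 mol
C and H account for only 0.10749 g of the 0.1504 g sample; the remaining 0.042914 g must be oxygen.

yes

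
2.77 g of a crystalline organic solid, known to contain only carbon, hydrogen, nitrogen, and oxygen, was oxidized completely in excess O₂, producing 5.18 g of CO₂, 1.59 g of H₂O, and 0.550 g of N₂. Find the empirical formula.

mol C = 5.18 g CO₂ ÷ 44.009 g/mol = 0.1177 mol
mol H = 2 × 1.59 g H₂O ÷ 18.015 g/mol = 0.1765 mol
mol N = 2 × 0.550 g N₂ ÷ 28.014 g/mol = 0.03927 mol
mass O = 2.77 − (1.414 + 0.1779 + 0.5500) = 0.6283 g → mol O = 0.6283 ÷ 15.999 = 0.03927 mol
Divide by the smallest (0.03927 mol): C 2.998, H 4.495, N 1.000, O 1.000
Multiplying each by 2 gives whole numbers: C 6.00, H 8.99, N 2.00, O 2.00

C6H9N2O2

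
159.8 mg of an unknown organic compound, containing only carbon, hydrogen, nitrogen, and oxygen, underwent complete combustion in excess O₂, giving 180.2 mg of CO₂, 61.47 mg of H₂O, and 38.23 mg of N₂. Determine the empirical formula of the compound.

C3H5N2O3

mol C = 0.1802 g CO₂ ÷ 44.009 g/mol = 0.0040946 mol
mol H = 2 × 0.06147 g H₂O ÷ 18.015 g/mol = 0.0068243 mol
mol N = 2 × 0.03823 g N₂ ÷ 28.014 g/mol = 0.0027293 mol
mass O = 0.1598 − (0.049180 + 0.0068789 + 0.038230) = 0.065511 g → mol O = 0.065511 ÷ 15.999 = 0.0040947 mol
Divide by the smallest (0.0027293 mol): C 1.500, H 2.500, N 1.000, O 1.500
Multiplying each by 2 gives whole numbers: C 3.00, H 5.00, N 2.00, O 3.00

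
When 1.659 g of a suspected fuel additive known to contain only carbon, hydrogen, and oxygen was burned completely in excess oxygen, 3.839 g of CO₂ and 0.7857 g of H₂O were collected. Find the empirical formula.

mol C = 3.839 g CO₂ ÷ 44.009 g/mol = 0.087232 mol
mol H = 2 × 0.7857 g H₂O ÷ 18.015 g/mol = 0.087227 mol
mass O = 1.659 − (1.0477 + 0.087925) = 0.52333 g → mol O = 0.52333 ÷ 15.999 = 0.032710 mol
Divide by the smallest (0.032710 mol): C 2.667, H 2.667, O 1.000
Multiplying each by 3 gives whole numbers: C 8.00, H 8.00, O 3.00

C8H8O3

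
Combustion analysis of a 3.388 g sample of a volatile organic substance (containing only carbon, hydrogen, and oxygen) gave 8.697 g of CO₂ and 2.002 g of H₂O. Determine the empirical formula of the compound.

mol C = 8.697 g CO₂ ÷ 44.009 g/mol = 0.19762 mol
mol H = 2 × 2.002 g H₂O ÷ 18.015 g/mol = 0.22226 mol
mass O = 3.388 − (2.3736 + 0.22404) = 0.79036 g → mol O = 0.79036 ÷ 15.999 = 0.049401 mol
Divide by the smallest (0.049401 mol): C 4.000, H 4.499, O 1.000
Multiplying each by 2 gives whole numbers: C 8.00, H 9.00, O 2.00

C8H9O2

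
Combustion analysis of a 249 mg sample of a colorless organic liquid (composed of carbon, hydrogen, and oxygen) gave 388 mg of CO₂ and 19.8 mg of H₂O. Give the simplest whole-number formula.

mol C = 0.388 g CO₂ ÷ 44.009 g/mol = 0.008816 mol
mol H = 2 × 0.0198 g H₂O ÷ 18.015 g/mol = 0.002198 mol
mass O = 0.249 − (0.1059 + 0.002216) = 0.1409 g → mol O = 0.1409 ÷ 15.999 = 0.008806 mol
Divide by the smallest (0.002198 mol): C 4.011, H 1.000, O 4.006

C4HO4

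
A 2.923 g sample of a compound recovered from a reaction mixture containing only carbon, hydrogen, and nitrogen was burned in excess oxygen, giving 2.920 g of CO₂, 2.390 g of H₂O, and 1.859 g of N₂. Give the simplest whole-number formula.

CH4N2

mol C = 2.920 g CO₂ ÷ 44.009 g/mol = 0.066350 mol
mol H = 2 × 2.390 g H₂O ÷ 18.015 g/mol = 0.26533 mol
mol N = 2 × 1.859 g N₂ ÷ 28.014 g/mol = 0.13272 mol
Divide by the smallest (0.066350 mol): C 1.000, H 3.999, N 2.000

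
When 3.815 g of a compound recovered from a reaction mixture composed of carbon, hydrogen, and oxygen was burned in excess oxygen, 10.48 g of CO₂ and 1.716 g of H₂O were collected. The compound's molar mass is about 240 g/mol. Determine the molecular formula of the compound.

C15H12O3

mol C = 10.48 g CO₂ ÷ 44.009 g/mol = 0.23813 mol
mol H = 2 × 1.716 g H₂O ÷ 18.015 g/mol = 0.19051 mol
mass O = 3.815 − (2.8602 + 0.19203) = 0.76275 g → mol O = 0.76275 ÷ 15.999 = 0.047675 mol
Divide by the smallest (0.047675 mol): C 4.995, H 3.996, O 1.000
Empirical formula: C5H4O
Empirical-formula mass = 80.09 g/mol; 240 ÷ 80.09 ≈ 3, so the molecular formula is C15H12O3.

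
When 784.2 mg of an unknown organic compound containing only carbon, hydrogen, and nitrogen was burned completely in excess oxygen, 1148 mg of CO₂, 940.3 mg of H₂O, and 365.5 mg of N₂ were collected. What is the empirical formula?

mol C = 1.148 g CO₂ ÷ 44.009 g/mol = 0.026086 mol
mol H = 2 × 0.9403 g H₂O ÷ 18.015 g/mol = 0.10439 mol
mol N = 2 × 0.3655 g N₂ ÷ 28.014 g/mol = 0.026094 mol
Divide by the smallest (0.026086 mol): C 1.000, H 4.002, N 1.000

CH4N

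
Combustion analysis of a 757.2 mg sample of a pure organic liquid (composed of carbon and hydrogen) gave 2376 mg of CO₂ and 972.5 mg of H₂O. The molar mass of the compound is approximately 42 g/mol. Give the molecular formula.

mol C = 2.376 g CO₂ ÷ 44.009 g/mol = 0.053989 mol
mol H = 2 × 0.9725 g H₂O ÷ 18.015 g/mol = 0.10797 mol
Divide by the smallest (0.053989 mol): C 1.000, H 2.000
Empirical formula: CH2
Empirical-formula mass = 14.03 g/mol; 42 ÷ 14.03 ≈ 3, so the molecular formula is C3H6.

C3H6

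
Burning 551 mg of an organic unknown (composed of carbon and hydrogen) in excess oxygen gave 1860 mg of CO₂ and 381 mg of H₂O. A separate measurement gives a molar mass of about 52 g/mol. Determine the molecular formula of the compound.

C4H4

mol C = 1.86 g CO₂ ÷ 44.009 g/mol = 0.04226 mol
mol H = 2 × 0.381 g H₂O ÷ 18.015 g/mol = 0.04230 mol
Divide by the smallest (0.04226 mol): C 1.000, H 1.001
Empirical formula: CH
Empirical-formula mass = 13.02 g/mol; 52 ÷ 13.02 ≈ 4, so the molecular formula is C4H4.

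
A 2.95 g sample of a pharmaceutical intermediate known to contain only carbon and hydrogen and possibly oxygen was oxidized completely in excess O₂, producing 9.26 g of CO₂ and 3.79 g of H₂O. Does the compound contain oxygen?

no

mol C = 9.26 g CO₂ ÷ 44.009 g/mol = 0.2104 mol
mol H = 2 × 3.79 g H₂O ÷ 18.015 g/mol = 0.4208 mol
C and H together account for 2.951 g — essentially the entire 2.95 g sample — so the compound contains no oxygen.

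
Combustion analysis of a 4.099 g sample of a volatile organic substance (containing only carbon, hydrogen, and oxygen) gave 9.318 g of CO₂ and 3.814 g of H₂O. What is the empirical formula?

mol C = 9.318 g CO₂ ÷ 44.009 g/mol = 0.21173 mol
mol H = 2 × 3.814 g H₂O ÷ 18.015 g/mol = 0.42342 mol
mass O = 4.099 − (2.5431 + 0.42681) = 1.1291 g → mol O = 1.1291 ÷ 15.999 = 0.070574 mol
Divide by the smallest (0.070574 mol): C 3.000, H 6.000, O 1.000

C3H6O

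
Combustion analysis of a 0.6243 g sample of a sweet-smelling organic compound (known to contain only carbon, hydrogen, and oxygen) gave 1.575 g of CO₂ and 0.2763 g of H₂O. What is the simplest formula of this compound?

mol C = 1.575 g CO₂ ÷ 44.009 g/mol = 0.035788 mol
mol H = 2 × 0.2763 g H₂O ÷ 18.015 g/mol = 0.030674 mol
mass O = 0.6243 − (0.42985 + 0.030920) = 0.16353 g → mol O = 0.16353 ÷ 15.999 = 0.010221 mol
Divide by the smallest (0.010221 mol): C 3.501, H 3.001, O 1.000
Multiplying each by 2 gives whole numbers: C 7.00, H 6.00, O 2.00

C7H6O2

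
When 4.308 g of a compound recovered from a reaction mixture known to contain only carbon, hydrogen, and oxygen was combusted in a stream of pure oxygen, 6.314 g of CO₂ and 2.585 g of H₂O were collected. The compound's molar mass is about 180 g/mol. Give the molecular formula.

C6H12O6

mol C = 6.314 g CO₂ ÷ 44.009 g/mol = 0.14347 mol
mol H = 2 × 2.585 g H₂O ÷ 18.015 g/mol = 0.28698 mol
mass O = 4.308 − (1.7232 + 0.28928) = 2.2955 g → mol O = 2.2955 ÷ 15.999 = 0.14348 mol
Divide by the smallest (0.14347 mol): C 1.000, H 2.000, O 1.000
Empirical formula: CH2O
Empirical-formula mass = 30.03 g/mol; 180 ÷ 30.03 ≈ 6, so the molecular formula is C6H12O6.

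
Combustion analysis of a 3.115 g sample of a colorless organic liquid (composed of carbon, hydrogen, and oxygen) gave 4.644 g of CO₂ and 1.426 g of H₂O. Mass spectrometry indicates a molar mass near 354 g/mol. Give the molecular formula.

mol C = 4.644 g CO₂ ÷ 44.009 g/mol = 0.10552 mol
mol H = 2 × 1.426 g H₂O ÷ 18.015 g/mol = 0.15831 mol
mass O = 3.115 − (1.2674 + 0.15958) = 1.6880 g → mol O = 1.6880 ÷ 15.999 = 0.10550 mol
Divide by the smallest (0.10550 mol): C 1.000, H 1.501, O 1.000
Multiplying each by 2 gives whole numbers: C 2.00, H 3.00, O 2.00
Empirical formula: C2H3O2
Empirical-formula mass = 59.04 g/mol; 354 ÷ 59.04 ≈ 6, so the molecular formula is C12H18O12.

C12H18O12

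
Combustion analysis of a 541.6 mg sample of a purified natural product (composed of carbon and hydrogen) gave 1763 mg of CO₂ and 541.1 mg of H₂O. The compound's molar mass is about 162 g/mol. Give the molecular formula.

C12H18

mol C = 1.763 g CO₂ ÷ 44.009 g/mol = 0.040060 mol
mol H = 2 × 0.5411 g H₂O ÷ 18.015 g/mol = 0.060072 mol
Divide by the smallest (0.040060 mol): C 1.000, H 1.500
Multiplying each by 2 gives whole numbers: C 2.00, H 3.00
Empirical formula: C2H3
Empirical-formula mass = 27.05 g/mol; 162 ÷ 27.05 ≈ 6, so the molecular formula is C12H18.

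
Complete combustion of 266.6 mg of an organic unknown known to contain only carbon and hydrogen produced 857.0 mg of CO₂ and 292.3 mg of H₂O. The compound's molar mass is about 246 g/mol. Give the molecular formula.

C18H30

mol C = 0.8570 g CO₂ ÷ 44.009 g/mol = 0.019473 mol
mol H = 2 × 0.2923 g H₂O ÷ 18.015 g/mol = 0.032451 mol
Divide by the smallest (0.019473 mol): C 1.000, H 1.666
Multiplying each by 3 gives whole numbers: C 3.00, H 5.00
Empirical formula: C3H5
Empirical-formula mass = 41.07 g/mol; 246 ÷ 41.07 ≈ 6, so the molecular formula is C18H30.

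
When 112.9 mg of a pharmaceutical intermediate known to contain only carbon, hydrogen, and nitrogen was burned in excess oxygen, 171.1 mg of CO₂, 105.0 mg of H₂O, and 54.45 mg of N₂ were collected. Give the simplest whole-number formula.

mol C = 0.1711 g CO₂ ÷ 44.009 g/mol = 0.0038878 mol
mol H = 2 × 0.1050 g H₂O ÷ 18.015 g/mol = 0.011657 mol
mol N = 2 × 0.05445 g N₂ ÷ 28.014 g/mol = 0.0038873 mol
Divide by the smallest (0.0038873 mol): C 1.000, H 2.999, N 1.000

CH3N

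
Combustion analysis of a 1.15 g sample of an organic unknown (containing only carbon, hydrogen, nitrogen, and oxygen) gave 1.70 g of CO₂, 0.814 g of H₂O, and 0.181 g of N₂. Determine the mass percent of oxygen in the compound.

mol C = 1.70 g CO₂ ÷ 44.009 g/mol = 0.03863 mol
mol H = 2 × 0.814 g H₂O ÷ 18.015 g/mol = 0.09037 mol
mol N = 2 × 0.181 g N₂ ÷ 28.014 g/mol = 0.01292 mol
mass O = 1.15 − (0.4640 + 0.09109 + 0.1810) = 0.4139 g → mol O = 0.4139 ÷ 15.999 = 0.02587 mol
mass % O = 0.4139 g ÷ 1.15 g × 100%

36.0%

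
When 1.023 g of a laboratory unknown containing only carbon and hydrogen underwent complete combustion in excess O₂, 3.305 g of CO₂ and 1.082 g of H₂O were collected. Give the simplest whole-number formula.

mol C = 3.305 g CO₂ ÷ 44.009 g/mol = 0.075098 mol
mol H = 2 × 1.082 g H₂O ÷ 18.015 g/mol = 0.12012 mol
Divide by the smallest (0.075098 mol): C 1.000, H 1.600
Multiplying each by 5 gives whole numbers: C 5.00, H 8.00

C5H8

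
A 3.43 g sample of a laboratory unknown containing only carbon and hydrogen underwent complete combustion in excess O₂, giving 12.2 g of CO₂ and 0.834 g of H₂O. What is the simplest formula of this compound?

C3H

mol C = 12.2 g CO₂ ÷ 44.009 g/mol = 0.2772 mol
mol H = 2 × 0.834 g H₂O ÷ 18.015 g/mol = 0.09259 mol
Divide by the smallest (0.09259 mol): C 2.994, H 1.000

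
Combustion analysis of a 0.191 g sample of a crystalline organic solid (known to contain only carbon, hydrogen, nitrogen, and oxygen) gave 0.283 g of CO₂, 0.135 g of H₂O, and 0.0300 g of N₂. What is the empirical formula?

C3H7NO2

mol C = 0.283 g CO₂ ÷ 44.009 g/mol = 0.006431 mol
mol H = 2 × 0.135 g H₂O ÷ 18.015 g/mol = 0.01499 mol
mol N = 2 × 0.0300 g N₂ ÷ 28.014 g/mol = 0.002142 mol
mass O = 0.191 − (0.07724 + 0.01511 + 0.03000) = 0.06866 g → mol O = 0.06866 ÷ 15.999 = 0.004291 mol
Divide by the smallest (0.002142 mol): C 3.002, H 6.998, N 1.000, O 2.004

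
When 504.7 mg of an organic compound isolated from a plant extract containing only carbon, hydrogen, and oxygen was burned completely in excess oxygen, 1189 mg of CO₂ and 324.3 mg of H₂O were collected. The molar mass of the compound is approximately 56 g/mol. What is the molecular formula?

mol C = 1.189 g CO₂ ÷ 44.009 g/mol = 0.027017 mol
mol H = 2 × 0.3243 g H₂O ÷ 18.015 g/mol = 0.036003 mol
mass O = 0.5047 − (0.32450 + 0.036291) = 0.14391 g → mol O = 0.14391 ÷ 15.999 = 0.0089946 mol
Divide by the smallest (0.0089946 mol): C 3.004, H 4.003, O 1.000
Empirical formula: C3H4O
Empirical-formula mass = 56.06 g/mol; 56 ÷ 56.06 ≈ 1, so the molecular formula is C3H4O.

C3H4O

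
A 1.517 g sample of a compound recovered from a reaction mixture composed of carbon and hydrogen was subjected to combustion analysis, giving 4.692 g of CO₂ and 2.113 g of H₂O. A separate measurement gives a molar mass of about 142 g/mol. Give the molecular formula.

C10H22

mol C = 4.692 g CO₂ ÷ 44.009 g/mol = 0.10661 mol
mol H = 2 × 2.113 g H₂O ÷ 18.015 g/mol = 0.23458 mol
Divide by the smallest (0.10661 mol): C 1.000, H 2.200
Multiplying each by 5 gives whole numbers: C 5.00, H 11.00
Empirical formula: C5H11
Empirical-formula mass = 71.14 g/mol; 142 ÷ 71.14 ≈ 2, so the molecular formula is C10H22.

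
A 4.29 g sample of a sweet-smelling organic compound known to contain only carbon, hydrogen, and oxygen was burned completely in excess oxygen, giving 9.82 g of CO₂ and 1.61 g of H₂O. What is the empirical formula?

C5H4O2

mol C = 9.82 g CO₂ ÷ 44.009 g/mol = 0.2231 mol
mol H = 2 × 1.61 g H₂O ÷ 18.015 g/mol = 0.1787 mol
mass O = 4.29 − (2.680 + 0.1802) = 1.430 g → mol O = 1.430 ÷ 15.999 = 0.08936 mol
Divide by the smallest (0.08936 mol): C 2.497, H 2.000, O 1.000
Multiplying each by 2 gives whole numbers: C 4.99, H 4.00, O 2.00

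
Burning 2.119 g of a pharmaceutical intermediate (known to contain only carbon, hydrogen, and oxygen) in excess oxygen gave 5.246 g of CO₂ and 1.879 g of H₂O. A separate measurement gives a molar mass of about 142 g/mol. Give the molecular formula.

C8H14O2

mol C = 5.246 g CO₂ ÷ 44.009 g/mol = 0.11920 mol
mol H = 2 × 1.879 g H₂O ÷ 18.015 g/mol = 0.20860 mol
mass O = 2.119 − (1.4317 + 0.21027) = 0.47698 g → mol O = 0.47698 ÷ 15.999 = 0.029813 mol
Divide by the smallest (0.029813 mol): C 3.998, H 6.997, O 1.000
Empirical formula: C4H7O
Empirical-formula mass = 71.10 g/mol; 142 ÷ 71.10 ≈ 2, so the molecular formula is C8H14O2.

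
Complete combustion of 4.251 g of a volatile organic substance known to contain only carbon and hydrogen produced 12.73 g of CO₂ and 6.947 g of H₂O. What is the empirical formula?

C3H8

mol C = 12.73 g CO₂ ÷ 44.009 g/mol = 0.28926 mol
mol H = 2 × 6.947 g H₂O ÷ 18.015 g/mol = 0.77125 mol
Divide by the smallest (0.28926 mol): C 1.000, H 2.666
Multiplying each by 3 gives whole numbers: C 3.00, H 8.00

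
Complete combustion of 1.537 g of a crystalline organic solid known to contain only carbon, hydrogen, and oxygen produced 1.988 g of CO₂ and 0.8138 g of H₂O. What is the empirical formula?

mol C = 1.988 g CO₂ ÷ 44.009 g/mol = 0.045173 mol
mol H = 2 × 0.8138 g H₂O ÷ 18.015 g/mol = 0.090347 mol
mass O = 1.537 − (0.54257 + 0.091070) = 0.90336 g → mol O = 0.90336 ÷ 15.999 = 0.056464 mol
Divide by the smallest (0.045173 mol): C 1.000, H 2.000, O 1.250
Multiplying each by 4 gives whole numbers: C 4.00, H 8.00, O 5.00

C4H8O5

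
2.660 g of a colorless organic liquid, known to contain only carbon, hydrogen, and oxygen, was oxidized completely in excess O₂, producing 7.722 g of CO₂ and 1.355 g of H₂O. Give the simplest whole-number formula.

C7H6O

mol C = 7.722 g CO₂ ÷ 44.009 g/mol = 0.17546 mol
mol H = 2 × 1.355 g H₂O ÷ 18.015 g/mol = 0.15043 mol
mass O = 2.660 − (2.1075 + 0.15163) = 0.40087 g → mol O = 0.40087 ÷ 15.999 = 0.025056 mol
Divide by the smallest (0.025056 mol): C 7.003, H 6.004, O 1.000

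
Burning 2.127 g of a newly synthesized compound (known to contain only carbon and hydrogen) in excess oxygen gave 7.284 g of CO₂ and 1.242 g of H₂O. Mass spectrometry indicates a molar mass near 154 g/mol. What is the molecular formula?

C12H10

mol C = 7.284 g CO₂ ÷ 44.009 g/mol = 0.16551 mol
mol H = 2 × 1.242 g H₂O ÷ 18.015 g/mol = 0.13789 mol
Divide by the smallest (0.13789 mol): C 1.200, H 1.000
Multiplying each by 5 gives whole numbers: C 6.00, H 5.00
Empirical formula: C6H5
Empirical-formula mass = 77.11 g/mol; 154 ÷ 77.11 ≈ 2, so the molecular formula is C12H10.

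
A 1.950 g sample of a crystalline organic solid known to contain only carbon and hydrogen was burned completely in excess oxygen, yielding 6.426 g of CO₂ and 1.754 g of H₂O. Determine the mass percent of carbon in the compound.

89.94%

mol C = 6.426 g CO₂ ÷ 44.009 g/mol = 0.14602 mol
mol H = 2 × 1.754 g H₂O ÷ 18.015 g/mol = 0.19473 mol
mass % C = 1.7538 g ÷ 1.950 g × 100%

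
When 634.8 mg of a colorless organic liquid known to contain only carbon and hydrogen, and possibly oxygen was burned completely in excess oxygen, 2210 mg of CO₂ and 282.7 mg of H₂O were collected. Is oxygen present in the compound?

mol C = 2.210 g CO₂ ÷ 44.009 g/mol = 0.050217 mol
mol H = 2 × 0.2827 g H₂O ÷ 18.015 g/mol = 0.031385 mol
C and H together account for 0.63479 g — essentially the entire 0.6348 g sample — so the compound contains no oxygen.

no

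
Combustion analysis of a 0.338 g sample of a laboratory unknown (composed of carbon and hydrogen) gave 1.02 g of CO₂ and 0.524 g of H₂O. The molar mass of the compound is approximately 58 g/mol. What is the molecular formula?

C4H10

mol C = 1.02 g CO₂ ÷ 44.009 g/mol = 0.02318 mol
mol H = 2 × 0.524 g H₂O ÷ 18.015 g/mol = 0.05817 mol
Divide by the smallest (0.02318 mol): C 1.000, H 2.510
Multiplying each by 2 gives whole numbers: C 2.00, H 5.02
Empirical formula: C2H5
Empirical-formula mass = 29.06 g/mol; 58 ÷ 29.06 ≈ 2, so the molecular formula is C4H10.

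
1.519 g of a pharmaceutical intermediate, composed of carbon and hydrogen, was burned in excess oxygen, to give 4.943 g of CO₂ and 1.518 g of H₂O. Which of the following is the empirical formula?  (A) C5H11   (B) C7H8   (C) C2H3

(C) C2H3

mol C = 4.943 g CO₂ ÷ 44.009 g/mol = 0.11232 mol
mol H = 2 × 1.518 g H₂O ÷ 18.015 g/mol = 0.16853 mol
Divide by the smallest (0.11232 mol): C 1.000, H 1.500
Multiplying each by 2 gives whole numbers: C 2.00, H 3.00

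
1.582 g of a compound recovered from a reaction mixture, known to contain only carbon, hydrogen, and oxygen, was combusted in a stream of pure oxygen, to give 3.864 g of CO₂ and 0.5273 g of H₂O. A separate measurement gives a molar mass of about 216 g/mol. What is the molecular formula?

mol C = 3.864 g CO₂ ÷ 44.009 g/mol = 0.087800 mol
mol H = 2 × 0.5273 g H₂O ÷ 18.015 g/mol = 0.058540 mol
mass O = 1.582 − (1.0546 + 0.059008) = 0.46842 g → mol O = 0.46842 ÷ 15.999 = 0.029278 mol
Divide by the smallest (0.029278 mol): C 2.999, H 1.999, O 1.000
Empirical formula: C3H2O
Empirical-formula mass = 54.05 g/mol; 216 ÷ 54.05 ≈ 4, so the molecular formula is C12H8O4.

C12H8O4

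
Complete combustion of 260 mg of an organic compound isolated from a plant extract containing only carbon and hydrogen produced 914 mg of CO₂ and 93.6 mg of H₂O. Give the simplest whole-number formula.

mol C = 0.914 g CO₂ ÷ 44.009 g/mol = 0.02077 mol
mol H = 2 × 0.0936 g H₂O ÷ 18.015 g/mol = 0.01039 mol
Divide by the smallest (0.01039 mol): C 1.999, H 1.000

C2H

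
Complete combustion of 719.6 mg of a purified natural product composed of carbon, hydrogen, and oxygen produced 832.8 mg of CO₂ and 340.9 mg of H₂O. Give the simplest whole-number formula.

C2H4O3

mol C = 0.8328 g CO₂ ÷ 44.009 g/mol = 0.018923 mol
mol H = 2 × 0.3409 g H₂O ÷ 18.015 g/mol = 0.037846 mol
mass O = 0.7196 − (0.22729 + 0.038149) = 0.45416 g → mol O = 0.45416 ÷ 15.999 = 0.028387 mol
Divide by the smallest (0.018923 mol): C 1.000, H 2.000, O 1.500
Multiplying each by 2 gives whole numbers: C 2.00, H 4.00, O 3.00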